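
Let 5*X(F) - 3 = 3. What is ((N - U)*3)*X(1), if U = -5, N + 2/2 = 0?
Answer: 72/5 ≈ 14.400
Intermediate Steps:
N = -1 (N = -1 + 0 = -1)
X(F) = 6/5 (X(F) = 3/5 + (1/5)*3 = 3/5 + 3/5 = 6/5)
((N - U)*3)*X(1) = ((-1 - 1*(-5))*3)*(6/5) = ((-1 + 5)*3)*(6/5) = (4*3)*(6/5) = 12*(6/5) = 72/5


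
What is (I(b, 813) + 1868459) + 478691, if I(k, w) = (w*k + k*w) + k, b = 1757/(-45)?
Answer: 102763111/45 ≈ 2.2836e+6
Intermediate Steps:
b = -1757/45 (b = 1757*(-1/45) = -1757/45 ≈ -39.044)
I(k, w) = k + 2*k*w (I(k, w) = (k*w + k*w) + k = 2*k*w + k = k + 2*k*w)
(I(b, 813) + 1868459) + 478691 = (-1757*(1 + 2*813)/45 + 1868459) + 478691 = (-1757*(1 + 1626)/45 + 1868459) + 478691 = (-1757/45*1627 + 1868459) + 478691 = (-2858639/45 + 1868459) + 478691 = 81222016/45 + 478691 = 102763111/45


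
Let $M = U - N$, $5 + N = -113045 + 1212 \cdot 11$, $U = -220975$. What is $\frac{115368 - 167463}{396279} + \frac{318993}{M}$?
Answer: $- \frac{1638606302}{593229663} \approx -2.7622$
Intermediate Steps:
$N = -99718$ ($N = -5 + \left(-113045 + 1212 \cdot 11\right) = -5 + \left(-113045 + 13332\right) = -5 - 99713 = -99718$)
$M = -121257$ ($M = -220975 - -99718 = -220975 + 99718 = -121257$)
$\frac{115368 - 167463}{396279} + \frac{318993}{M} = \frac{115368 - 167463}{396279} + \frac{318993}{-121257} = \left(115368 - 167463\right) \frac{1}{396279} + 318993 \left(- \frac{1}{121257}\right) = \left(-52095\right) \frac{1}{396279} - \frac{106331}{40419} = - \frac{17365}{132093} - \frac{106331}{40419} = - \frac{1638606302}{593229663}$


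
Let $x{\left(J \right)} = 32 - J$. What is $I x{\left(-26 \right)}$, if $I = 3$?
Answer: $174$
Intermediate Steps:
$I x{\left(-26 \right)} = 3 \left(32 - -26\right) = 3 \left(32 + 26\right) = 3 \cdot 58 = 174$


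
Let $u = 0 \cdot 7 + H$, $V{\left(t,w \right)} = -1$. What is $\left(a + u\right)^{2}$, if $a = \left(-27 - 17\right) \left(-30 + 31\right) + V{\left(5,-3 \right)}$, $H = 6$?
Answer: $1521$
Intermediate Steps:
$u = 6$ ($u = 0 \cdot 7 + 6 = 0 + 6 = 6$)
$a = -45$ ($a = \left(-27 - 17\right) \left(-30 + 31\right) - 1 = \left(-44\right) 1 - 1 = -44 - 1 = -45$)
$\left(a + u\right)^{2} = \left(-45 + 6\right)^{2} = \left(-39\right)^{2} = 1521$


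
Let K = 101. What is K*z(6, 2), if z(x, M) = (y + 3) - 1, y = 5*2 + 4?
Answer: 1616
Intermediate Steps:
y = 14 (y = 10 + 4 = 14)
z(x, M) = 16 (z(x, M) = (14 + 3) - 1 = 17 - 1 = 16)
K*z(6, 2) = 101*16 = 1616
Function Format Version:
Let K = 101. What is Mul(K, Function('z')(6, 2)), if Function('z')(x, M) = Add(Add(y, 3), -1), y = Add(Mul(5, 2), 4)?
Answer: 1616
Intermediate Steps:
y = 14 (y = Add(10, 4) = 14)
Function('z')(x, M) = 16 (Function('z')(x, M) = Add(Add(14, 3), -1) = Add(17, -1) = 16)
Mul(K, Function('z')(6, 2)) = Mul(101, 16) = 1616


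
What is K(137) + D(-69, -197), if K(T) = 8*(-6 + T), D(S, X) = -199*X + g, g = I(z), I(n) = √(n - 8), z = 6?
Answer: 40251 + I*√2 ≈ 40251.0 + 1.4142*I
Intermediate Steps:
I(n) = √(-8 + n)
g = I*√2 (g = √(-8 + 6) = √(-2) = I*√2 ≈ 1.4142*I)
D(S, X) = -199*X + I*√2
K(T) = -48 + 8*T
K(137) + D(-69, -197) = (-48 + 8*137) + (-199*(-197) + I*√2) = (-48 + 1096) + (39203 + I*√2) = 1048 + (39203 + I*√2) = 40251 + I*√2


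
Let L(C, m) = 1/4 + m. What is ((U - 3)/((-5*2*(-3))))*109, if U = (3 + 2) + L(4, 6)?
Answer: 1199/40 ≈ 29.975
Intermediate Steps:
L(C, m) = ¼ + m (L(C, m) = 1*(¼) + m = ¼ + m)
U = 45/4 (U = (3 + 2) + (¼ + 6) = 5 + 25/4 = 45/4 ≈ 11.250)
((U - 3)/((-5*2*(-3))))*109 = ((45/4 - 3)/((-5*2*(-3))))*109 = (33/(4*((-10*(-3)))))*109 = ((33/4)/30)*109 = ((33/4)*(1/30))*109 = (11/40)*109 = 1199/40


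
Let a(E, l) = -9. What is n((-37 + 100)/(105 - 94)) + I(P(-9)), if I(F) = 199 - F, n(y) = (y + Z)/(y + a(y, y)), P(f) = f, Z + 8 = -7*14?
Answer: 8591/36 ≈ 238.64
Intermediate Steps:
Z = -106 (Z = -8 - 7*14 = -8 - 98 = -106)
n(y) = (-106 + y)/(-9 + y) (n(y) = (y - 106)/(y - 9) = (-106 + y)/(-9 + y))
n((-37 + 100)/(105 - 94)) + I(P(-9)) = (-106 + (-37 + 100)/(105 - 94))/(-9 + (-37 + 100)/(105 - 94)) + (199 - 1*(-9)) = (-106 + 63/11)/(-9 + 63/11) + (199 + 9) = (-106 + 63*(1/11))/(-9 + 63*(1/11)) + 208 = (-106 + 63/11)/(-9 + 63/11) + 208 = -1103/11/(-36/11) + 208 = -11/36*(-1103/11) + 208 = 1103/36 + 208 = 8591/36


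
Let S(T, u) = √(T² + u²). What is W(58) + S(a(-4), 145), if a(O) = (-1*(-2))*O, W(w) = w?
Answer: 58 + √21089 ≈ 203.22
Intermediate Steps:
a(O) = 2*O
W(58) + S(a(-4), 145) = 58 + √((2*(-4))² + 145²) = 58 + √((-8)² + 21025) = 58 + √(64 + 21025) = 58 + √21089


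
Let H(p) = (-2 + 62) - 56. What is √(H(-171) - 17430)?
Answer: I*√17426 ≈ 132.01*I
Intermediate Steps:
H(p) = 4 (H(p) = 60 - 56 = 4)
√(H(-171) - 17430) = √(4 - 17430) = √(-17426) = I*√17426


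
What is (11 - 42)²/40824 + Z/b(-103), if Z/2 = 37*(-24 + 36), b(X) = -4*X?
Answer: 9161911/4204872 ≈ 2.1789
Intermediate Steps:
Z = 888 (Z = 2*(37*(-24 + 36)) = 2*(37*12) = 2*444 = 888)
(11 - 42)²/40824 + Z/b(-103) = (11 - 42)²/40824 + 888/((-4*(-103))) = (-31)²*(1/40824) + 888/412 = 961*(1/40824) + 888*(1/412) = 961/40824 + 222/103 = 9161911/4204872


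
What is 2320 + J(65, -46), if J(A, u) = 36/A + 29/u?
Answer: 6936571/2990 ≈ 2319.9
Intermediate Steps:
J(A, u) = 29/u + 36/A
2320 + J(65, -46) = 2320 + (29/(-46) + 36/65) = 2320 + (29*(-1/46) + 36*(1/65)) = 2320 + (-29/46 + 36/65) = 2320 - 229/2990 = 6936571/2990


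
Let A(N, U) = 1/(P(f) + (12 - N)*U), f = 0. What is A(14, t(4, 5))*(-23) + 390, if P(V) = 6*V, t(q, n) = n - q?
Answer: 803/2 ≈ 401.50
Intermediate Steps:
A(N, U) = 1/(U*(12 - N)) (A(N, U) = 1/(6*0 + (12 - N)*U) = 1/(0 + U*(12 - N)) = 1/(U*(12 - N)))
A(14, t(4, 5))*(-23) + 390 = -1/((5 - 1*4)*(-12 + 14))*(-23) + 390 = -1/((5 - 4)*2)*(-23) + 390 = -1*1/2/1*(-23) + 390 = -1*1*1/2*(-23) + 390 = -1/2*(-23) + 390 = 23/2 + 390 = 803/2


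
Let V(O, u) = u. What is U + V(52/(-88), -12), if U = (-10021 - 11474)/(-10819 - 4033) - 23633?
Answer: -351154045/14852 ≈ -23644.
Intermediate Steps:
U = -350975821/14852 (U = -21495/(-14852) - 23633 = -21495*(-1/14852) - 23633 = 21495/14852 - 23633 = -350975821/14852 ≈ -23632.)
U + V(52/(-88), -12) = -350975821/14852 - 12 = -351154045/14852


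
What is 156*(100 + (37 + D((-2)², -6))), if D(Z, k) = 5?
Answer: 22152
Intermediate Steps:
156*(100 + (37 + D((-2)², -6))) = 156*(100 + (37 + 5)) = 156*(100 + 42) = 156*142 = 22152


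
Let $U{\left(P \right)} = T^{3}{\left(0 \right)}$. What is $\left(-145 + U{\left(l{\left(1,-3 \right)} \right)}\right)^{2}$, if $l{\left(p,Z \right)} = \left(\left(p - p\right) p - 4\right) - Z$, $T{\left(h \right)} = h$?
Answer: $21025$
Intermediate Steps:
$l{\left(p,Z \right)} = -4 - Z$ ($l{\left(p,Z \right)} = \left(0 p - 4\right) - Z = \left(0 - 4\right) - Z = -4 - Z$)
$U{\left(P \right)} = 0$ ($U{\left(P \right)} = 0^{3} = 0$)
$\left(-145 + U{\left(l{\left(1,-3 \right)} \right)}\right)^{2} = \left(-145 + 0\right)^{2} = \left(-145\right)^{2} = 21025$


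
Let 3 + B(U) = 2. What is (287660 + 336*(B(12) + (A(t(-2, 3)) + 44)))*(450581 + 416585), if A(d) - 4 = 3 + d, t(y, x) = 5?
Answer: 265474199240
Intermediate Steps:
A(d) = 7 + d (A(d) = 4 + (3 + d) = 7 + d)
B(U) = -1 (B(U) = -3 + 2 = -1)
(287660 + 336*(B(12) + (A(t(-2, 3)) + 44)))*(450581 + 416585) = (287660 + 336*(-1 + ((7 + 5) + 44)))*(450581 + 416585) = (287660 + 336*(-1 + (12 + 44)))*867166 = (287660 + 336*(-1 + 56))*867166 = (287660 + 336*55)*867166 = (287660 + 18480)*867166 = 306140*867166 = 265474199240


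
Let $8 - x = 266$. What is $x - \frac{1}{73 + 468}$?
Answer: $- \frac{139579}{541} \approx -258.0$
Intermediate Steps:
$x = -258$ ($x = 8 - 266 = -258$)
$x - \frac{1}{73 + 468} = -258 - \frac{1}{73 + 468} = -258 - \frac{1}{541} = - \frac{139579}{541}$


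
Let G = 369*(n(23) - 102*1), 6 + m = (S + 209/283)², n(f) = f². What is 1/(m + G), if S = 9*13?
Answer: 80089/13728804973 ≈ 5.8336e-6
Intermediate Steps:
S = 117
m = 1109741866/80089 (m = -6 + (117 + 209/283)² = -6 + (33320/283)² = -6 + 1110222400/80089 = 1109741866/80089 ≈ 13856.)
G = 157563 (G = 369*(23² - 102*1) = 369*(529 - 102) = 369*427 = 157563)
1/(m + G) = 1/(1109741866/80089 + 157563) = 1/(13728804973/80089) = 80089/13728804973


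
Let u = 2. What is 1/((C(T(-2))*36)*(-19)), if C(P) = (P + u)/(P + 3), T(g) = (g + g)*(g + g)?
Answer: -1/648 ≈ -0.0015432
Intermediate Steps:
T(g) = 4*g² (T(g) = (2*g)*(2*g) = 4*g²)
C(P) = (2 + P)/(3 + P) (C(P) = (P + 2)/(P + 3) = (2 + P)/(3 + P))
1/((C(T(-2))*36)*(-19)) = 1/((((2 + 4*(-2)²)/(3 + 4*(-2)²))*36)*(-19)) = 1/((((2 + 4*4)/(3 + 4*4))*36)*(-19)) = 1/((((2 + 16)/(3 + 16))*36)*(-19)) = 1/(((18/19)*36)*(-19)) = 1/((648/19)*(-19)) = 1/(-648) = -1/648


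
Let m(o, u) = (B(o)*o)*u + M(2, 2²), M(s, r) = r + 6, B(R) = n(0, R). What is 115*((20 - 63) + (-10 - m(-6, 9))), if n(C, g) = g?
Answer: -44505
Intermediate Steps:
B(R) = R
M(s, r) = 6 + r
m(o, u) = 10 + u*o² (m(o, u) = (o*o)*u + (6 + 2²) = o²*u + (6 + 4) = u*o² + 10 = 10 + u*o²)
115*((20 - 63) + (-10 - m(-6, 9))) = 115*((20 - 63) + (-10 - (10 + 9*(-6)²))) = 115*(-43 + (-10 - (10 + 9*36))) = 115*(-43 + (-10 - (10 + 324))) = 115*(-43 + (-10 - 1*334)) = 115*(-43 + (-10 - 334)) = 115*(-43 - 344) = 115*(-387) = -44505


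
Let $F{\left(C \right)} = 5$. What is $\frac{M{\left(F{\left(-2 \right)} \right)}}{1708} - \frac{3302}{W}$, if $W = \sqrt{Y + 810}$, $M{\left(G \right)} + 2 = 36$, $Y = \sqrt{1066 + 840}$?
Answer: $\frac{17}{854} - \frac{3302}{\sqrt{810 + \sqrt{1906}}} \approx -112.99$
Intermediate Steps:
$Y = \sqrt{1906} \approx 43.658$
$M{\left(G \right)} = 34$ ($M{\left(G \right)} = -2 + 36 = 34$)
$W = \sqrt{810 + \sqrt{1906}}$ ($W = \sqrt{\sqrt{1906} + 810} = \sqrt{810 + \sqrt{1906}} \approx 29.217$)
$\frac{M{\left(F{\left(-2 \right)} \right)}}{1708} - \frac{3302}{W} = \frac{34}{1708} - \frac{3302}{\sqrt{810 + \sqrt{1906}}} = 34 \cdot \frac{1}{1708} - \frac{3302}{\sqrt{810 + \sqrt{1906}}} = \frac{17}{854} - \frac{3302}{\sqrt{810 + \sqrt{1906}}}$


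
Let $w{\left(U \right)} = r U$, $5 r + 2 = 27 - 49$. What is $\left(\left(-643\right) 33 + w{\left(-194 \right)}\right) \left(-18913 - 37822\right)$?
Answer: $1151028333$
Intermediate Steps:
$r = - \frac{24}{5}$ ($r = - \frac{2}{5} + \frac{27 - 49}{5} = - \frac{2}{5} + \frac{1}{5} \left(-22\right) = - \frac{2}{5} - \frac{22}{5} = - \frac{24}{5} \approx -4.8$)
$w{\left(U \right)} = - \frac{24 U}{5}$
$\left(\left(-643\right) 33 + w{\left(-194 \right)}\right) \left(-18913 - 37822\right) = \left(\left(-643\right) 33 - - \frac{4656}{5}\right) \left(-18913 - 37822\right) = \left(-21219 + \frac{4656}{5}\right) \left(-56735\right) = \left(- \frac{101439}{5}\right) \left(-56735\right) = 1151028333$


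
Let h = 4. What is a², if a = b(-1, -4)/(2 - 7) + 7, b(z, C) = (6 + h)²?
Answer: 169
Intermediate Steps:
b(z, C) = 100 (b(z, C) = (6 + 4)² = 10² = 100)
a = -13 (a = 100/(2 - 7) + 7 = 100/(-5) + 7 = 100*(-⅕) + 7 = -20 + 7 = -13)
a² = (-13)² = 169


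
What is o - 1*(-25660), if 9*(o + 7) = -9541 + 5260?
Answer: 75532/3 ≈ 25177.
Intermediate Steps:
o = -1448/3 (o = -7 + (-9541 + 5260)/9 = -7 + (⅑)*(-4281) = -7 - 1427/3 = -1448/3 ≈ -482.67)
o - 1*(-25660) = -1448/3 - 1*(-25660) = -1448/3 + 25660 = 75532/3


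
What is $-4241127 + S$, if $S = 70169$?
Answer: $-4170958$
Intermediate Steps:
$-4241127 + S = -4241127 + 70169 = -4170958$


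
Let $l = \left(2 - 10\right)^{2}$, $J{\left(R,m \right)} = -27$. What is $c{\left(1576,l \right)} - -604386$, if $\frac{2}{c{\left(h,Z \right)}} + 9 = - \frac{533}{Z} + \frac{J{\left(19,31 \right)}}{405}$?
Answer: $\frac{10092639894}{16699} \approx 6.0439 \cdot 10^{5}$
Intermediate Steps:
$l = 64$ ($l = \left(-8\right)^{2} = 64$)
$c{\left(h,Z \right)} = \frac{2}{- \frac{136}{15} - \frac{533}{Z}}$ ($c{\left(h,Z \right)} = \frac{2}{-9 - \left(\frac{1}{15} + \frac{533}{Z}\right)} = \frac{2}{- \frac{136}{15} - \frac{533}{Z}}$)
$c{\left(1576,l \right)} - -604386 = \left(-30\right) 64 \frac{1}{7995 + 136 \cdot 64} - -604386 = \left(-30\right) 64 \frac{1}{7995 + 8704} + \left(605052 - 666\right) = \left(-30\right) 64 \cdot \frac{1}{16699} + 604386 = - \frac{1920}{16699} + 604386 = \frac{10092639894}{16699}$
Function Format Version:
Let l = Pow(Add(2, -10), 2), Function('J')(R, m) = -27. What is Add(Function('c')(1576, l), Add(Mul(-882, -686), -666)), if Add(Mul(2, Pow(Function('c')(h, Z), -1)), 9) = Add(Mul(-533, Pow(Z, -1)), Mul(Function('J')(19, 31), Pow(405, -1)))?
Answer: Rational(10092639894, 16699) ≈ 6.0439e+5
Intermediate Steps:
l = 64 (l = Pow(-8, 2) = 64)
Function('c')(h, Z) = Mul(2, Pow(Add(Rational(-136, 15), Mul(-533, Pow(Z, -1))), -1)) (Function('c')(h, Z) = Mul(2, Pow(Add(-9, Add(Mul(-533, Pow(Z, -1)), Mul(-27, Pow(405, -1)))), -1)) = Mul(2, Pow(Add(-9, Add(Mul(-533, Pow(Z, -1)), Mul(-27, Rational(1, 405)))), -1)) = Mul(2, Pow(Add(-9, Add(Mul(-533, Pow(Z, -1)), Rational(-1, 15))), -1)) = Mul(2, Pow(Add(-9, Add(Rational(-1, 15), Mul(-533, Pow(Z, -1)))), -1)) = Mul(2, Pow(Add(Rational(-136, 15), Mul(-533, Pow(Z, -1))), -1)))
Add(Function('c')(1576, l), Add(Mul(-882, -686), -666)) = Add(Mul(-30, 64, Pow(Add(7995, Mul(136, 64)), -1)), Add(Mul(-882, -686), -666)) = Add(Mul(-30, 64, Pow(Add(7995, 8704), -1)), Add(605052, -666)) = Add(Mul(-30, 64, Pow(16699, -1)), 604386) = Add(Mul(-30, 64, Rational(1, 16699)), 604386) = Add(Rational(-1920, 16699), 604386) = Rational(10092639894, 16699)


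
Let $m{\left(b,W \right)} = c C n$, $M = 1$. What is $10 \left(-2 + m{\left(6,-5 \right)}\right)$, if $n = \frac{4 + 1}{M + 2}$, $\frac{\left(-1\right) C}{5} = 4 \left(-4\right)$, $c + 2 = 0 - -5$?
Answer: $3980$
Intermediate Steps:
$c = 3$ ($c = -2 + \left(0 - -5\right) = -2 + \left(0 + 5\right) = -2 + 5 = 3$)
$C = 80$ ($C = - 5 \cdot 4 \left(-4\right) = \left(-5\right) \left(-16\right) = 80$)
$n = \frac{5}{3}$ ($n = \frac{4 + 1}{1 + 2} = \frac{5}{3} \approx 1.6667$)
$m{\left(b,W \right)} = 400$ ($m{\left(b,W \right)} = 3 \cdot 80 \cdot \frac{5}{3} = 240 \cdot \frac{5}{3} = 400$)
$10 \left(-2 + m{\left(6,-5 \right)}\right) = 10 \left(-2 + 400\right) = 10 \cdot 398 = 3980$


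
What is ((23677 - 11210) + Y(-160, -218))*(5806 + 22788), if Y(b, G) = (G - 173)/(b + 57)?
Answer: 36728764248/103 ≈ 3.5659e+8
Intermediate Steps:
Y(b, G) = (-173 + G)/(57 + b)
((23677 - 11210) + Y(-160, -218))*(5806 + 22788) = ((23677 - 11210) + (-173 - 218)/(57 - 160))*(5806 + 22788) = (12467 - 391/(-103))*28594 = (12467 - 1/103*(-391))*28594 = (12467 + 391/103)*28594 = (1284492/103)*28594 = 36728764248/103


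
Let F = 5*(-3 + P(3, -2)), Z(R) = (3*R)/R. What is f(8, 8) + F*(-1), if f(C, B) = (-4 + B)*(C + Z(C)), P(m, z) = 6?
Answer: 29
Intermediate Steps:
Z(R) = 3
f(C, B) = (-4 + B)*(3 + C) (f(C, B) = (-4 + B)*(C + 3) = (-4 + B)*(3 + C))
F = 15 (F = 5*(-3 + 6) = 5*3 = 15)
f(8, 8) + F*(-1) = (-12 - 4*8 + 3*8 + 8*8) + 15*(-1) = (-12 - 32 + 24 + 64) - 15 = 44 - 15 = 29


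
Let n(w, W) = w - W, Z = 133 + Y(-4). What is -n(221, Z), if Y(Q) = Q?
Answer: -92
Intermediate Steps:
Z = 129 (Z = 133 - 4 = 129)
-n(221, Z) = -(221 - 1*129) = -(221 - 129) = -1*92 = -92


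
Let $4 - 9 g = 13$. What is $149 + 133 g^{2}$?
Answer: $282$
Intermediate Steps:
$g = -1$ ($g = \frac{4}{9} - \frac{13}{9} = -1$)
$149 + 133 g^{2} = 149 + 133 \left(-1\right)^{2} = 149 + 133 \cdot 1 = 149 + 133 = 282$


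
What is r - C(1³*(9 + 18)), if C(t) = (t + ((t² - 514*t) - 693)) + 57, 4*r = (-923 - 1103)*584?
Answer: -282038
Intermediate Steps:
r = -295796 (r = ((-923 - 1103)*584)/4 = (-2026*584)/4 = (¼)*(-1183184) = -295796)
C(t) = -636 + t² - 513*t (C(t) = (t + (-693 + t² - 514*t)) + 57 = (-693 + t² - 513*t) + 57 = -636 + t² - 513*t)
r - C(1³*(9 + 18)) = -295796 - (-636 + (1³*(9 + 18))² - 513*1³*(9 + 18)) = -295796 - (-636 + (1*27)² - 513*27) = -295796 - (-636 + 27² - 513*27) = -295796 - (-636 + 729 - 13851) = -295796 - 1*(-13758) = -295796 + 13758 = -282038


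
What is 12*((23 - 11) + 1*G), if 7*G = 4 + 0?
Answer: 1056/7 ≈ 150.86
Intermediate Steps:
G = 4/7 (G = (4 + 0)/7 = (⅐)*4 = 4/7 ≈ 0.57143)
12*((23 - 11) + 1*G) = 12*((23 - 11) + 1*(4/7)) = 12*(12 + 4/7) = 12*(88/7) = 1056/7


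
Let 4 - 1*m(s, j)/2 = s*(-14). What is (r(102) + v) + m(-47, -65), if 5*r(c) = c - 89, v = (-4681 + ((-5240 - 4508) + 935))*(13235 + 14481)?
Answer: -1870005047/5 ≈ -3.7400e+8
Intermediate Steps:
v = -373999704 (v = (-4681 + (-9748 + 935))*27716 = (-4681 - 8813)*27716 = -13494*27716 = -373999704)
m(s, j) = 8 + 28*s (m(s, j) = 8 - 2*s*(-14) = 8 - (-28)*s = 8 + 28*s)
r(c) = -89/5 + c/5 (r(c) = (c - 89)/5 = (-89 + c)/5 = -89/5 + c/5)
(r(102) + v) + m(-47, -65) = ((-89/5 + (⅕)*102) - 373999704) + (8 + 28*(-47)) = ((-89/5 + 102/5) - 373999704) + (8 - 1316) = (13/5 - 373999704) - 1308 = -1869998507/5 - 1308 = -1870005047/5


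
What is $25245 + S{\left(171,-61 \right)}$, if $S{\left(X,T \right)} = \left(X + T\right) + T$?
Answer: $25294$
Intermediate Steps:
$S{\left(X,T \right)} = X + 2 T$ ($S{\left(X,T \right)} = \left(T + X\right) + T = X + 2 T$)
$25245 + S{\left(171,-61 \right)} = 25245 + \left(171 + 2 \left(-61\right)\right) = 25245 + \left(171 - 122\right) = 25245 + 49 = 25294$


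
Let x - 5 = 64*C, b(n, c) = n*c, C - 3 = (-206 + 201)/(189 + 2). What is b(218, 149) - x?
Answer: 6166755/191 ≈ 32287.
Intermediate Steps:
C = 568/191 (C = 3 + (-206 + 201)/(189 + 2) = 3 - 5/191 = 568/191 ≈ 2.9738)
b(n, c) = c*n
x = 37307/191 (x = 5 + 64*(568/191) = 5 + 36352/191 = 37307/191 ≈ 195.32)
b(218, 149) - x = 149*218 - 1*37307/191 = 32482 - 37307/191 = 6166755/191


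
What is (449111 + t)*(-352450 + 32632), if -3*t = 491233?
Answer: -91265396600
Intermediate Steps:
t = -491233/3 (t = -1/3*491233 = -491233/3 ≈ -1.6374e+5)
(449111 + t)*(-352450 + 32632) = (449111 - 491233/3)*(-352450 + 32632) = (856100/3)*(-319818) = -91265396600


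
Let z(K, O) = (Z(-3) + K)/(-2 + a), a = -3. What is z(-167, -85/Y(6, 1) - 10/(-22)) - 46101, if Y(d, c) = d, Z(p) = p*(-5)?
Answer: -230353/5 ≈ -46071.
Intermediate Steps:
Z(p) = -5*p
z(K, O) = -3 - K/5 (z(K, O) = (-5*(-3) + K)/(-2 - 3) = (15 + K)/(-5) = (15 + K)*(-1/5) = -3 - K/5)
z(-167, -85/Y(6, 1) - 10/(-22)) - 46101 = (-3 - 1/5*(-167)) - 46101 = (-3 + 167/5) - 46101 = 152/5 - 46101 = -230353/5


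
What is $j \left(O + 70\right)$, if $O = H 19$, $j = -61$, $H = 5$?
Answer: $-10065$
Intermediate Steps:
$O = 95$ ($O = 5 \cdot 19 = 95$)
$j \left(O + 70\right) = - 61 \left(95 + 70\right) = \left(-61\right) 165 = -10065$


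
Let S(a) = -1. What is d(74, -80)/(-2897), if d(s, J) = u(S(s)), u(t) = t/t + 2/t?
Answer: 1/2897 ≈ 0.00034518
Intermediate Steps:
u(t) = 1 + 2/t
d(s, J) = -1 (d(s, J) = (2 - 1)/(-1) = -1*1 = -1)
d(74, -80)/(-2897) = -1/(-2897) = -1*(-1/2897) = 1/2897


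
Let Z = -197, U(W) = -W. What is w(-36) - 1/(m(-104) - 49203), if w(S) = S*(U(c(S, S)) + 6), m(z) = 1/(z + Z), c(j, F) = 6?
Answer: 301/14810104 ≈ 2.0324e-5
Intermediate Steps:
m(z) = 1/(-197 + z) (m(z) = 1/(z - 197) = 1/(-197 + z))
w(S) = 0 (w(S) = S*(-1*6 + 6) = S*(-6 + 6) = S*0 = 0)
w(-36) - 1/(m(-104) - 49203) = 0 - 1/(1/(-197 - 104) - 49203) = 0 - 1/(1/(-301) - 49203) = 0 - 1/(-1/301 - 49203) = 0 - 1/(-14810104/301) = 0 - 1*(-301/14810104) = 0 + 301/14810104 = 301/14810104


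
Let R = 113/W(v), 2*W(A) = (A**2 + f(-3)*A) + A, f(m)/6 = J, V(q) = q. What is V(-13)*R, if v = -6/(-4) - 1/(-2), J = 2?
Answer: -1469/15 ≈ -97.933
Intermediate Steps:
f(m) = 12 (f(m) = 6*2 = 12)
v = 2 (v = -6*(-1/4) - 1*(-1/2) = 3/2 + 1/2 = 2)
W(A) = A**2/2 + 13*A/2 (W(A) = ((A**2 + 12*A) + A)/2 = (A**2 + 13*A)/2 = A**2/2 + 13*A/2)
R = 113/15 (R = 113/(((1/2)*2*(13 + 2))) = 113/(((1/2)*2*15)) = 113/15 ≈ 7.5333)
V(-13)*R = -13*113/15 = -1469/15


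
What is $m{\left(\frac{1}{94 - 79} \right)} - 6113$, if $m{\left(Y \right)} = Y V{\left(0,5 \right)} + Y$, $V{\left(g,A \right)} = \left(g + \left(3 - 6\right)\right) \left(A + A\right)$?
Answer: $- \frac{91724}{15} \approx -6114.9$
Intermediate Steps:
$V{\left(g,A \right)} = 2 A \left(-3 + g\right)$ ($V{\left(g,A \right)} = \left(g + \left(3 - 6\right)\right) 2 A = \left(g - 3\right) 2 A = \left(-3 + g\right) 2 A = 2 A \left(-3 + g\right)$)
$m{\left(Y \right)} = - 29 Y$ ($m{\left(Y \right)} = Y 2 \cdot 5 \left(-3 + 0\right) + Y = Y 2 \cdot 5 \left(-3\right) + Y = Y \left(-30\right) + Y = - 30 Y + Y = - 29 Y$)
$m{\left(\frac{1}{94 - 79} \right)} - 6113 = - \frac{29}{94 - 79} - 6113 = - \frac{29}{15} - 6113 = - \frac{91724}{15}$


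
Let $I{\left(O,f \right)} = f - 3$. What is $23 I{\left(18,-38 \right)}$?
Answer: $-943$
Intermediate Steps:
$I{\left(O,f \right)} = -3 + f$
$23 I{\left(18,-38 \right)} = 23 \left(-3 - 38\right) = 23 \left(-41\right) = -943$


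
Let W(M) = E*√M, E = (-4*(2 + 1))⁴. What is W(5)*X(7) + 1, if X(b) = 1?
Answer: 1 + 20736*√5 ≈ 46368.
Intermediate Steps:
E = 20736 (E = (-4*3)⁴ = (-12)⁴ = 20736)
W(M) = 20736*√M
W(5)*X(7) + 1 = (20736*√5)*1 + 1 = 20736*√5 + 1 = 1 + 20736*√5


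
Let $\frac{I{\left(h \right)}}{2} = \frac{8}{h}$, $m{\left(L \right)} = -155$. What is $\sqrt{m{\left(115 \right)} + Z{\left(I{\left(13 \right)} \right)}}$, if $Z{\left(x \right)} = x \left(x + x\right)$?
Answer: $\frac{i \sqrt{25683}}{13} \approx 12.328 i$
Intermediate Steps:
$I{\left(h \right)} = \frac{16}{h}$ ($I{\left(h \right)} = 2 \frac{8}{h} = \frac{16}{h}$)
$Z{\left(x \right)} = 2 x^{2}$ ($Z{\left(x \right)} = x 2 x = 2 x^{2}$)
$\sqrt{m{\left(115 \right)} + Z{\left(I{\left(13 \right)} \right)}} = \sqrt{-155 + 2 \left(\frac{16}{13}\right)^{2}} = \sqrt{-155 + 2 \cdot \frac{256}{169}} = \sqrt{-155 + \frac{512}{169}} = \sqrt{- \frac{25683}{169}} = \frac{i \sqrt{25683}}{13}$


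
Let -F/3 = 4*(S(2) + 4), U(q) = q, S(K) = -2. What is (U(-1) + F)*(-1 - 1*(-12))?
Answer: -275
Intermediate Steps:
F = -24 (F = -12*(-2 + 4) = -12*2 = -3*8 = -24)
(U(-1) + F)*(-1 - 1*(-12)) = (-1 - 24)*(-1 - 1*(-12)) = -25*(-1 + 12) = -25*11 = -275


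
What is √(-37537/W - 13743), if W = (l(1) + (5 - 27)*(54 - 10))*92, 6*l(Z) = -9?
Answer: I*√109330045432370/89194 ≈ 117.23*I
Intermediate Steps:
l(Z) = -3/2 (l(Z) = (⅙)*(-9) = -3/2)
W = -89194 (W = (-3/2 + (5 - 27)*(54 - 10))*92 = (-3/2 - 22*44)*92 = (-3/2 - 968)*92 = -1939/2*92 = -89194)
√(-37537/W - 13743) = √(-37537/(-89194) - 13743) = √(-37537*(-1/89194) - 13743) = √(37537/89194 - 13743) = √(-1225755605/89194) = I*√109330045432370/89194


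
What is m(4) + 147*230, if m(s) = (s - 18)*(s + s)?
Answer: 33698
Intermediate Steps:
m(s) = 2*s*(-18 + s) (m(s) = (-18 + s)*(2*s) = 2*s*(-18 + s))
m(4) + 147*230 = 2*4*(-18 + 4) + 147*230 = 2*4*(-14) + 33810 = -112 + 33810 = 33698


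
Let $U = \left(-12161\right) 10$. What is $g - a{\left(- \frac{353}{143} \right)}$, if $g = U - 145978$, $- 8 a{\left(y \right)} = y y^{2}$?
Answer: $- \frac{6259905608705}{23393656} \approx -2.6759 \cdot 10^{5}$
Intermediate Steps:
$U = -121610$
$a{\left(y \right)} = - \frac{y^{3}}{8}$ ($a{\left(y \right)} = - \frac{y y^{2}}{8} = - \frac{y^{3}}{8}$)
$g = -267588$ ($g = -121610 - 145978 = -267588$)
$g - a{\left(- \frac{353}{143} \right)} = -267588 - - \frac{\left(- \frac{353}{143}\right)^{3}}{8} = -267588 - \left(- \frac{1}{8}\right) \left(- \frac{43986977}{2924207}\right) = -267588 - \frac{43986977}{23393656} = - \frac{6259905608705}{23393656}$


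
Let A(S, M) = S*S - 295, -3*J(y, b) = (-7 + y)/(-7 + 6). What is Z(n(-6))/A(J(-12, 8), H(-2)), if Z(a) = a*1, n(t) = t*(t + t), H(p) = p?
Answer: -324/1147 ≈ -0.28248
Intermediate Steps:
n(t) = 2*t**2 (n(t) = t*(2*t) = 2*t**2)
J(y, b) = -7/3 + y/3 (J(y, b) = -(-7 + y)/(3*(-7 + 6)) = -(-7 + y)/(3*(-1)) = -(-7 + y)*(-1)/3 = -(7 - y)/3 = -7/3 + y/3)
Z(a) = a
A(S, M) = -295 + S**2 (A(S, M) = S**2 - 295 = -295 + S**2)
Z(n(-6))/A(J(-12, 8), H(-2)) = (2*(-6)**2)/(-295 + (-7/3 + (1/3)*(-12))**2) = (2*36)/(-295 + (-7/3 - 4)**2) = 72/(-295 + (-19/3)**2) = 72/(-295 + 361/9) = 72/(-2294/9) = 72*(-9/2294) = -324/1147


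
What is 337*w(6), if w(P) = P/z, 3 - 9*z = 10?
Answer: -18198/7 ≈ -2599.7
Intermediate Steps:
z = -7/9 (z = ⅓ - ⅑*10 = ⅓ - 10/9 = -7/9 ≈ -0.77778)
w(P) = -9*P/7 (w(P) = P/(-7/9) = P*(-9/7) = -9*P/7)
337*w(6) = 337*(-9/7*6) = 337*(-54/7) = -18198/7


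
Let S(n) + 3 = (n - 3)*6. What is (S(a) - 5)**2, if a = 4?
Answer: 4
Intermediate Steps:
S(n) = -21 + 6*n (S(n) = -3 + (n - 3)*6 = -3 + (-3 + n)*6 = -3 + (-18 + 6*n) = -21 + 6*n)
(S(a) - 5)**2 = ((-21 + 6*4) - 5)**2 = ((-21 + 24) - 5)**2 = (3 - 5)**2 = (-2)**2 = 4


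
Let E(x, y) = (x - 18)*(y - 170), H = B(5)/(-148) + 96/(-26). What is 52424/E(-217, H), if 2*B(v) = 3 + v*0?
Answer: 201727552/157075645 ≈ 1.2843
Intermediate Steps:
B(v) = 3/2 (B(v) = (3 + v*0)/2 = (3 + 0)/2 = (½)*3 = 3/2)
H = -14247/3848 (H = (3/2)/(-148) + 96/(-26) = (3/2)*(-1/148) + 96*(-1/26) = -3/296 - 48/13 = -14247/3848 ≈ -3.7024)
E(x, y) = (-170 + y)*(-18 + x) (E(x, y) = (-18 + x)*(-170 + y) = (-170 + y)*(-18 + x))
52424/E(-217, H) = 52424/(3060 - 170*(-217) - 18*(-14247/3848) - 217*(-14247/3848)) = 52424/(3060 + 36890 + 128223/1924 + 3091599/3848) = 52424/(157075645/3848) = 52424*(3848/157075645) = 201727552/157075645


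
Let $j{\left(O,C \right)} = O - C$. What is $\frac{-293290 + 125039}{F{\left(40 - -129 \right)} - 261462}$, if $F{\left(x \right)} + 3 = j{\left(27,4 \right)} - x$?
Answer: $\frac{168251}{261611} \approx 0.64313$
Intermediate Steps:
$F{\left(x \right)} = 20 - x$ ($F{\left(x \right)} = -3 - \left(-23 + x\right) = 20 - x$)
$\frac{-293290 + 125039}{F{\left(40 - -129 \right)} - 261462} = \frac{-293290 + 125039}{\left(20 - \left(40 - -129\right)\right) - 261462} = - \frac{168251}{\left(20 - \left(40 + 129\right)\right) - 261462} = - \frac{168251}{\left(20 - 169\right) - 261462} = - \frac{168251}{-149 - 261462} = - \frac{168251}{-261611} = \left(-168251\right) \left(- \frac{1}{261611}\right) = \frac{168251}{261611}$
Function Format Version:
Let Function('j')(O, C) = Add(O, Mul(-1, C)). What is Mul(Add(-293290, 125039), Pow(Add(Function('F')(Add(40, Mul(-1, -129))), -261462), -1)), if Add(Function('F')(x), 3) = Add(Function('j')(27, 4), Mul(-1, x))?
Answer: Rational(168251, 261611) ≈ 0.64313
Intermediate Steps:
Function('F')(x) = Add(20, Mul(-1, x)) (Function('F')(x) = Add(-3, Add(Add(27, Mul(-1, 4)), Mul(-1, x))) = Add(-3, Add(Add(27, -4), Mul(-1, x))) = Add(-3, Add(23, Mul(-1, x))) = Add(20, Mul(-1, x)))
Mul(Add(-293290, 125039), Pow(Add(Function('F')(Add(40, Mul(-1, -129))), -261462), -1)) = Mul(Add(-293290, 125039), Pow(Add(Add(20, Mul(-1, Add(40, Mul(-1, -129)))), -261462), -1)) = Mul(-168251, Pow(Add(Add(20, Mul(-1, Add(40, 129))), -261462), -1)) = Mul(-168251, Pow(Add(Add(20, Mul(-1, 169)), -261462), -1)) = Mul(-168251, Pow(Add(Add(20, -169), -261462), -1)) = Mul(-168251, Pow(Add(-149, -261462), -1)) = Mul(-168251, Pow(-261611, -1)) = Mul(-168251, Rational(-1, 261611)) = Rational(168251, 261611)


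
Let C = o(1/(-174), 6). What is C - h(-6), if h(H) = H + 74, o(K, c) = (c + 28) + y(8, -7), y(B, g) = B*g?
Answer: -90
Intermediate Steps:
o(K, c) = -28 + c (o(K, c) = (c + 28) + 8*(-7) = (28 + c) - 56 = -28 + c)
C = -22 (C = -28 + 6 = -22)
h(H) = 74 + H
C - h(-6) = -22 - (74 - 6) = -22 - 1*68 = -22 - 68 = -90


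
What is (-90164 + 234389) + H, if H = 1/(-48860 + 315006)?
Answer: 38384906851/266146 ≈ 1.4423e+5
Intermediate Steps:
H = 1/266146 ≈ 3.7573e-6
(-90164 + 234389) + H = (-90164 + 234389) + 1/266146 = 144225 + 1/266146 = 38384906851/266146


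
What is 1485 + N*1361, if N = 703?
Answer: 958268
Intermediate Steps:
1485 + N*1361 = 1485 + 703*1361 = 1485 + 956783 = 958268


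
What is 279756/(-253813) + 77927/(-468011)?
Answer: -150707770967/118787275943 ≈ -1.2687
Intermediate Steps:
279756/(-253813) + 77927/(-468011) = 279756*(-1/253813) + 77927*(-1/468011) = -279756/253813 - 77927/468011 = -150707770967/118787275943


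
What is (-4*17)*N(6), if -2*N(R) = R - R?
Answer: 0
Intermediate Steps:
N(R) = 0 (N(R) = -(R - R)/2 = -½*0 = 0)
(-4*17)*N(6) = -4*17*0 = -68*0 = 0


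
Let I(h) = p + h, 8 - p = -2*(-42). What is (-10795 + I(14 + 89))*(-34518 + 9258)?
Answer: 271999680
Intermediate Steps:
p = -76 (p = 8 - (-2)*(-42) = 8 - 1*84 = 8 - 84 = -76)
I(h) = -76 + h
(-10795 + I(14 + 89))*(-34518 + 9258) = (-10795 + (-76 + (14 + 89)))*(-34518 + 9258) = (-10795 + (-76 + 103))*(-25260) = (-10795 + 27)*(-25260) = -10768*(-25260) = 271999680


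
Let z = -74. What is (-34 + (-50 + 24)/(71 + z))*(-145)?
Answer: 11020/3 ≈ 3673.3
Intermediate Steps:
(-34 + (-50 + 24)/(71 + z))*(-145) = (-34 + (-50 + 24)/(71 - 74))*(-145) = (-34 - 26/(-3))*(-145) = (-34 - 26*(-1/3))*(-145) = (-34 + 26/3)*(-145) = -76/3*(-145) = 11020/3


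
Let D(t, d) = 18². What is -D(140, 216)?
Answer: -324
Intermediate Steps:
D(t, d) = 324
-D(140, 216) = -1*324 = -324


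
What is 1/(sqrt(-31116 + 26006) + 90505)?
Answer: 18101/1638232027 - I*sqrt(5110)/8191160135 ≈ 1.1049e-5 - 8.727e-9*I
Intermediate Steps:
1/(sqrt(-31116 + 26006) + 90505) = 1/(sqrt(-5110) + 90505) = 1/(I*sqrt(5110) + 90505) = 1/(90505 + I*sqrt(5110))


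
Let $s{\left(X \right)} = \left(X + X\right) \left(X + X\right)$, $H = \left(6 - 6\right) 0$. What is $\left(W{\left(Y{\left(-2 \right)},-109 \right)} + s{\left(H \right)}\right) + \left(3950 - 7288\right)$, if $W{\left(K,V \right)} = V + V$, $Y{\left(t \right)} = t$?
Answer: $-3556$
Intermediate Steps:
$H = 0$ ($H = 0 \cdot 0 = 0$)
$W{\left(K,V \right)} = 2 V$
$s{\left(X \right)} = 4 X^{2}$ ($s{\left(X \right)} = 2 X 2 X = 4 X^{2}$)
$\left(W{\left(Y{\left(-2 \right)},-109 \right)} + s{\left(H \right)}\right) + \left(3950 - 7288\right) = \left(2 \left(-109\right) + 4 \cdot 0^{2}\right) + \left(3950 - 7288\right) = \left(-218 + 4 \cdot 0\right) - 3338 = \left(-218 + 0\right) - 3338 = -218 - 3338 = -3556$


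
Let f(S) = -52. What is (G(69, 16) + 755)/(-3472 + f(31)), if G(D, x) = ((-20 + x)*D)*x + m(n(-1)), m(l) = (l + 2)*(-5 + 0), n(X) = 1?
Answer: 919/881 ≈ 1.0431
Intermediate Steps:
m(l) = -10 - 5*l (m(l) = (2 + l)*(-5) = -10 - 5*l)
G(D, x) = -15 + D*x*(-20 + x) (G(D, x) = ((-20 + x)*D)*x + (-10 - 5*1) = (D*(-20 + x))*x + (-10 - 5) = D*x*(-20 + x) - 15 = -15 + D*x*(-20 + x))
(G(69, 16) + 755)/(-3472 + f(31)) = ((-15 + 69*16² - 20*69*16) + 755)/(-3472 - 52) = ((-15 + 69*256 - 22080) + 755)/(-3524) = ((-15 + 17664 - 22080) + 755)*(-1/3524) = (-4431 + 755)*(-1/3524) = -3676*(-1/3524) = 919/881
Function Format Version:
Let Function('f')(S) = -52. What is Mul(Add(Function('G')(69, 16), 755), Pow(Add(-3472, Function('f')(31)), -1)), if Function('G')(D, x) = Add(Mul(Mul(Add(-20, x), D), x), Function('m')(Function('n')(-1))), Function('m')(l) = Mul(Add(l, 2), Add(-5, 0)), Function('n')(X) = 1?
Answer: Rational(919, 881) ≈ 1.0431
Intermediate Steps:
Function('m')(l) = Add(-10, Mul(-5, l)) (Function('m')(l) = Mul(Add(2, l), -5) = Add(-10, Mul(-5, l)))
Function('G')(D, x) = Add(-15, Mul(D, x, Add(-20, x))) (Function('G')(D, x) = Add(Mul(Mul(Add(-20, x), D), x), Add(-10, Mul(-5, 1))) = Add(Mul(Mul(D, Add(-20, x)), x), Add(-10, -5)) = Add(Mul(D, x, Add(-20, x)), -15) = Add(-15, Mul(D, x, Add(-20, x))))
Mul(Add(Function('G')(69, 16), 755), Pow(Add(-3472, Function('f')(31)), -1)) = Mul(Add(Add(-15, Mul(69, Pow(16, 2)), Mul(-20, 69, 16)), 755), Pow(Add(-3472, -52), -1)) = Mul(Add(Add(-15, Mul(69, 256), -22080), 755), Pow(-3524, -1)) = Mul(Add(Add(-15, 17664, -22080), 755), Rational(-1, 3524)) = Mul(Add(-4431, 755), Rational(-1, 3524)) = Mul(-3676, Rational(-1, 3524)) = Rational(919, 881)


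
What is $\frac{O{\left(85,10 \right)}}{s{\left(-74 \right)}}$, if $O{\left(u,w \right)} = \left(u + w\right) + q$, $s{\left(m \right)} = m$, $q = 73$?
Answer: $- \frac{84}{37} \approx -2.2703$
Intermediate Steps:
$O{\left(u,w \right)} = 73 + u + w$ ($O{\left(u,w \right)} = \left(u + w\right) + 73 = 73 + u + w$)
$\frac{O{\left(85,10 \right)}}{s{\left(-74 \right)}} = \frac{73 + 85 + 10}{-74} = 168 \left(- \frac{1}{74}\right) = - \frac{84}{37}$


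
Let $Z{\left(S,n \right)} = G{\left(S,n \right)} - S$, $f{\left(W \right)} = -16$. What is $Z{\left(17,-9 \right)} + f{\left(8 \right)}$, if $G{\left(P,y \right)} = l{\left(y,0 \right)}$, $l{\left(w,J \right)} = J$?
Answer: $-33$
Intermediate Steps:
$G{\left(P,y \right)} = 0$
$Z{\left(S,n \right)} = - S$ ($Z{\left(S,n \right)} = 0 - S = - S$)
$Z{\left(17,-9 \right)} + f{\left(8 \right)} = \left(-1\right) 17 - 16 = -17 - 16 = -33$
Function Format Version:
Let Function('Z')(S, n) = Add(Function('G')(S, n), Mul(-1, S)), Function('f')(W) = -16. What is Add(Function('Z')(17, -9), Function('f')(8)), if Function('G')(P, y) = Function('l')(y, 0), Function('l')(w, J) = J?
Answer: -33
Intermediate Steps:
Function('G')(P, y) = 0
Function('Z')(S, n) = Mul(-1, S) (Function('Z')(S, n) = Add(0, Mul(-1, S)) = Mul(-1, S))
Add(Function('Z')(17, -9), Function('f')(8)) = Add(Mul(-1, 17), -16) = Add(-17, -16) = -33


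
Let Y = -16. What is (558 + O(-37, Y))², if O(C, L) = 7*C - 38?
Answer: 68121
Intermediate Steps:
O(C, L) = -38 + 7*C
(558 + O(-37, Y))² = (558 + (-38 + 7*(-37)))² = (558 + (-38 - 259))² = (558 - 297)² = 261² = 68121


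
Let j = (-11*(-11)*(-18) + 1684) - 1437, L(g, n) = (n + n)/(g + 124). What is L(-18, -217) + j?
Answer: -102560/53 ≈ -1935.1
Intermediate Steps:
L(g, n) = 2*n/(124 + g) (L(g, n) = (2*n)/(124 + g) = 2*n/(124 + g))
j = -1931 (j = (121*(-18) + 1684) - 1437 = (-2178 + 1684) - 1437 = -494 - 1437 = -1931)
L(-18, -217) + j = 2*(-217)/(124 - 18) - 1931 = 2*(-217)/106 - 1931 = 2*(-217)*(1/106) - 1931 = -217/53 - 1931 = -102560/53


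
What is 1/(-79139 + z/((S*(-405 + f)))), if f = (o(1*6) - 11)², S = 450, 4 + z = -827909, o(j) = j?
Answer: -57000/4510647029 ≈ -1.2637e-5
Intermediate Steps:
z = -827913 (z = -4 - 827909 = -827913)
f = 25 (f = (1*6 - 11)² = (6 - 11)² = (-5)² = 25)
1/(-79139 + z/((S*(-405 + f)))) = 1/(-79139 - 827913*1/(450*(-405 + 25))) = 1/(-79139 - 827913/(450*(-380))) = 1/(-79139 - 827913/(-171000)) = 1/(-79139 - 827913*(-1/171000)) = 1/(-79139 + 275971/57000) = 1/(-4510647029/57000) = -57000/4510647029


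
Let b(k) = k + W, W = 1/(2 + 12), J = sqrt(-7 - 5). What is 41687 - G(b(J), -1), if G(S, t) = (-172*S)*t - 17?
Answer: 291842/7 - 344*I*sqrt(3) ≈ 41692.0 - 595.83*I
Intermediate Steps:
J = 2*I*sqrt(3) (J = sqrt(-12) = 2*I*sqrt(3) ≈ 3.4641*I)
W = 1/14 ≈ 0.071429
b(k) = 1/14 + k (b(k) = k + 1/14 = 1/14 + k)
G(S, t) = -17 - 172*S*t (G(S, t) = -172*S*t - 17 = -17 - 172*S*t)
41687 - G(b(J), -1) = 41687 - (-17 - 172*(1/14 + 2*I*sqrt(3))*(-1)) = 41687 - (-17 + (86/7 + 344*I*sqrt(3))) = 41687 - (-33/7 + 344*I*sqrt(3)) = 41687 + (33/7 - 344*I*sqrt(3)) = 291842/7 - 344*I*sqrt(3)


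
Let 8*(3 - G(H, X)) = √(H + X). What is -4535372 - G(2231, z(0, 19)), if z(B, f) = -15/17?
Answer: -4535375 + √161126/68 ≈ -4.5354e+6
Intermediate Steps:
z(B, f) = -15/17 (z(B, f) = -15*1/17 = -15/17)
G(H, X) = 3 - √(H + X)/8
-4535372 - G(2231, z(0, 19)) = -4535372 - (3 - √(2231 - 15/17)/8) = -4535372 - (3 - √161126/68) = -4535372 + (-3 + √161126/68) = -4535375 + √161126/68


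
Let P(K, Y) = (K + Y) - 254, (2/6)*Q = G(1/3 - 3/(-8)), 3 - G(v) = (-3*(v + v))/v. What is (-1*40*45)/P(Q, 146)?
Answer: 200/9 ≈ 22.222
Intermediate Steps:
G(v) = 9 (G(v) = 3 - (-3*(v + v))/v = 3 - (-6*v)/v = 3 - 1*(-6) = 3 + 6 = 9)
Q = 27 (Q = 3*9 = 27)
P(K, Y) = -254 + K + Y
(-1*40*45)/P(Q, 146) = (-1*40*45)/(-254 + 27 + 146) = -40*45/(-81) = -1800*(-1/81) = 200/9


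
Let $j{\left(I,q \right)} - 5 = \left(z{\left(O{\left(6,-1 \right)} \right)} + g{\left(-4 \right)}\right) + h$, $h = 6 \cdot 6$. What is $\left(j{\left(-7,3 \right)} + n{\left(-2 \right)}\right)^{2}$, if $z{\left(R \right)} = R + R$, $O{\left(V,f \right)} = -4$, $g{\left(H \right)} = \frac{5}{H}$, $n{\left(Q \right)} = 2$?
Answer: $\frac{18225}{16} \approx 1139.1$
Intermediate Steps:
$h = 36$
$z{\left(R \right)} = 2 R$
$j{\left(I,q \right)} = \frac{127}{4}$ ($j{\left(I,q \right)} = 5 + \left(\left(2 \left(-4\right) + \frac{5}{-4}\right) + 36\right) = 5 + \left(\left(-8 + 5 \left(- \frac{1}{4}\right)\right) + 36\right) = 5 + \left(\left(-8 - \frac{5}{4}\right) + 36\right) = 5 + \left(- \frac{37}{4} + 36\right) = 5 + \frac{107}{4} = \frac{127}{4}$)
$\left(j{\left(-7,3 \right)} + n{\left(-2 \right)}\right)^{2} = \left(\frac{127}{4} + 2\right)^{2} = \left(\frac{135}{4}\right)^{2} = \frac{18225}{16}$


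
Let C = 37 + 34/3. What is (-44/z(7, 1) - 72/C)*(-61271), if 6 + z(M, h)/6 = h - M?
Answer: 140494403/2610 ≈ 53829.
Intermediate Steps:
C = 145/3 (C = 37 + 34*(⅓) = 37 + 34/3 = 145/3 ≈ 48.333)
z(M, h) = -36 - 6*M + 6*h (z(M, h) = -36 + 6*(h - M) = -36 + (-6*M + 6*h) = -36 - 6*M + 6*h)
(-44/z(7, 1) - 72/C)*(-61271) = (-44/(-36 - 6*7 + 6*1) - 72/145/3)*(-61271) = (-44/(-36 - 42 + 6) - 72*3/145)*(-61271) = (-44/(-72) - 216/145)*(-61271) = (-44*(-1/72) - 216/145)*(-61271) = (11/18 - 216/145)*(-61271) = -2293/2610*(-61271) = 140494403/2610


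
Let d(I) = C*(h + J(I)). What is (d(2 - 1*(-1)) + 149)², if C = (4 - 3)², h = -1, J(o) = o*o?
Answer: 24649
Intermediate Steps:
J(o) = o²
C = 1 (C = 1² = 1)
d(I) = -1 + I² (d(I) = 1*(-1 + I²) = -1 + I²)
(d(2 - 1*(-1)) + 149)² = ((-1 + (2 - 1*(-1))²) + 149)² = ((-1 + (2 + 1)²) + 149)² = ((-1 + 3²) + 149)² = ((-1 + 9) + 149)² = (8 + 149)² = 157² = 24649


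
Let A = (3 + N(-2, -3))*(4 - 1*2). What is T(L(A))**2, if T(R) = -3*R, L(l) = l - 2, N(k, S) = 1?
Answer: 324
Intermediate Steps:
A = 8 (A = (3 + 1)*(4 - 1*2) = 4*(4 - 2) = 4*2 = 8)
L(l) = -2 + l
T(L(A))**2 = (-3*(-2 + 8))**2 = (-3*6)**2 = (-18)**2 = 324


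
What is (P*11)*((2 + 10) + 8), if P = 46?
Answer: 10120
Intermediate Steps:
(P*11)*((2 + 10) + 8) = (46*11)*((2 + 10) + 8) = 506*(12 + 8) = 506*20 = 10120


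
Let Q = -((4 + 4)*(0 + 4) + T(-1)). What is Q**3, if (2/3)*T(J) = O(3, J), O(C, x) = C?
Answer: -389017/8 ≈ -48627.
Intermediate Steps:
T(J) = 9/2 (T(J) = (3/2)*3 = 9/2)
Q = -73/2 (Q = -((4 + 4)*(0 + 4) + 9/2) = -(8*4 + 9/2) = -(32 + 9/2) = -1*73/2 = -73/2 ≈ -36.500)
Q**3 = (-73/2)**3 = -389017/8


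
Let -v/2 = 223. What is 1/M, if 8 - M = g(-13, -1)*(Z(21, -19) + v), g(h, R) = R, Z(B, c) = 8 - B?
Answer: -1/451 ≈ -0.0022173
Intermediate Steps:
v = -446 (v = -2*223 = -446)
M = -451 (M = 8 - (-1)*((8 - 1*21) - 446) = 8 - (-1)*((8 - 21) - 446) = 8 - (-1)*(-13 - 446) = 8 - (-1)*(-459) = 8 - 1*459 = 8 - 459 = -451)
1/M = 1/(-451) = -1/451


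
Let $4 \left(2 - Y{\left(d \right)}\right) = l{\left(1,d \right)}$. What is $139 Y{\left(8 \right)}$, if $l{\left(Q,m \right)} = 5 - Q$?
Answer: $139$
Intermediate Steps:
$Y{\left(d \right)} = 1$ ($Y{\left(d \right)} = 2 - \frac{5 - 1}{4} = 2 - 1 = 1$)
$139 Y{\left(8 \right)} = 139 \cdot 1 = 139$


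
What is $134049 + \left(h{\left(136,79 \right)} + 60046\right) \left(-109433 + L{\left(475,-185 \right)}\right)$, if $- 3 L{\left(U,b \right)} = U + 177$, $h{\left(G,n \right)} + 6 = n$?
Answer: $- \frac{19775803022}{3} \approx -6.5919 \cdot 10^{9}$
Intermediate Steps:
$h{\left(G,n \right)} = -6 + n$
$L{\left(U,b \right)} = -59 - \frac{U}{3}$ ($L{\left(U,b \right)} = - \frac{U + 177}{3} = - \frac{177 + U}{3} = -59 - \frac{U}{3}$)
$134049 + \left(h{\left(136,79 \right)} + 60046\right) \left(-109433 + L{\left(475,-185 \right)}\right) = 134049 + \left(\left(-6 + 79\right) + 60046\right) \left(-109433 - \frac{652}{3}\right) = 134049 + \left(73 + 60046\right) \left(-109433 - \frac{652}{3}\right) = 134049 + 60119 \left(-109433 - \frac{652}{3}\right) = 134049 + 60119 \left(- \frac{328951}{3}\right) = 134049 - \frac{19776205169}{3} = - \frac{19775803022}{3}$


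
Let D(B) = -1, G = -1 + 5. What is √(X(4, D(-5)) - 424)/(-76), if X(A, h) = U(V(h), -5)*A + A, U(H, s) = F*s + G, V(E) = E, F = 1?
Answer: -I*√106/38 ≈ -0.27094*I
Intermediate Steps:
G = 4
U(H, s) = 4 + s (U(H, s) = 1*s + 4 = s + 4 = 4 + s)
X(A, h) = 0 (X(A, h) = (4 - 5)*A + A = -A + A = 0)
√(X(4, D(-5)) - 424)/(-76) = √(0 - 424)/(-76) = √(-424)*(-1/76) = (2*I*√106)*(-1/76) = -I*√106/38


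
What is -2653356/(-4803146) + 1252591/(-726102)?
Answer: -2044885176487/1743786958446 ≈ -1.1727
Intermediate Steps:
-2653356/(-4803146) + 1252591/(-726102) = -2653356*(-1/4803146) + 1252591*(-1/726102) = 1326678/2401573 - 1252591/726102 = -2044885176487/1743786958446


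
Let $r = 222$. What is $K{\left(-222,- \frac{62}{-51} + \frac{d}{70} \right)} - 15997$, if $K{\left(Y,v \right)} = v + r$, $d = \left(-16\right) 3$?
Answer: $- \frac{28157429}{1785} \approx -15774.0$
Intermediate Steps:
$d = -48$
$K{\left(Y,v \right)} = 222 + v$ ($K{\left(Y,v \right)} = v + 222 = 222 + v$)
$K{\left(-222,- \frac{62}{-51} + \frac{d}{70} \right)} - 15997 = \left(222 - \left(- \frac{62}{51} + \frac{24}{35}\right)\right) - 15997 = \left(222 - - \frac{946}{1785}\right) - 15997 = \left(222 + \left(\frac{62}{51} - \frac{24}{35}\right)\right) - 15997 = \left(222 + \frac{946}{1785}\right) - 15997 = \frac{397216}{1785} - 15997 = - \frac{28157429}{1785}$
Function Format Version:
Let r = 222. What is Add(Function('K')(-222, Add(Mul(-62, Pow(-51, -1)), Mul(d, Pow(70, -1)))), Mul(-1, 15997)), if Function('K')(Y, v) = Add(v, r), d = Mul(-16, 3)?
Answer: Rational(-28157429, 1785) ≈ -15774.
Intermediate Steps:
d = -48
Function('K')(Y, v) = Add(222, v) (Function('K')(Y, v) = Add(v, 222) = Add(222, v))
Add(Function('K')(-222, Add(Mul(-62, Pow(-51, -1)), Mul(d, Pow(70, -1)))), Mul(-1, 15997)) = Add(Add(222, Add(Mul(-62, Pow(-51, -1)), Mul(-48, Pow(70, -1)))), Mul(-1, 15997)) = Add(Add(222, Add(Mul(-62, Rational(-1, 51)), Mul(-48, Rational(1, 70)))), -15997) = Add(Add(222, Add(Rational(62, 51), Rational(-24, 35))), -15997) = Add(Add(222, Rational(946, 1785)), -15997) = Add(Rational(397216, 1785), -15997) = Rational(-28157429, 1785)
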